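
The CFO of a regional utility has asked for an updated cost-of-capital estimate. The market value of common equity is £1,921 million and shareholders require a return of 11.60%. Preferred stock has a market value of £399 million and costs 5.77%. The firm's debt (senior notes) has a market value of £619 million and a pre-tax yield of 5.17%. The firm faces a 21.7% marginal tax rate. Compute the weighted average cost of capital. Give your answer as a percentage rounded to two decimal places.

9.22%

Total capital V = 1921 + 399 + 619 = 2939.
Equity: weight = 1921/2939 = 0.6536; cost = 11.6%.
Preferred: weight = 399/2939 = 0.1358; cost = 5.77%.
Senior notes: weight = 619/2939 = 0.2106; after-tax cost = 5.17% × (1 − 21.7%) = 4.0481%.
WACC = 0.6536 × 11.6000% + 0.1358 × 5.7700% + 0.2106 × 4.0481% = 9.2180%.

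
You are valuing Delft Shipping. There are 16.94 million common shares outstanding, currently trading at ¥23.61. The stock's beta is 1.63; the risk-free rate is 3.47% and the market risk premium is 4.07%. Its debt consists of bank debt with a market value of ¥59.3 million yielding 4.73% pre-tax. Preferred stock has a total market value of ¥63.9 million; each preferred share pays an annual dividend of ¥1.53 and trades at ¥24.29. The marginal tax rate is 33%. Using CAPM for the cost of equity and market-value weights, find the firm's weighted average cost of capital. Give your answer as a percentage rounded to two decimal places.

Cost of equity via CAPM: Re = 3.47% + 1.63 × 4.07% = 10.1041%.
Cost of preferred: Rp = 1.53 / 24.29 = 6.2989%.
Market value of equity E = 23.61 × 16.94m = 399.9534m.
Total capital V = 399.9534 + 63.9 + 59.3 = 523.1534.
Equity: weight = 399.9534/523.1534 = 0.7645; cost = 10.1041%.
Preferred: weight = 63.9/523.1534 = 0.1221; cost = 6.2989%.
Bank debt: weight = 59.3/523.1534 = 0.1134; after-tax cost = 4.73% × (1 − 33%) = 3.1691%.
WACC = 0.7645 × 10.1041% + 0.1221 × 6.2989% + 0.1134 × 3.1691% = 8.8532%.

8.85%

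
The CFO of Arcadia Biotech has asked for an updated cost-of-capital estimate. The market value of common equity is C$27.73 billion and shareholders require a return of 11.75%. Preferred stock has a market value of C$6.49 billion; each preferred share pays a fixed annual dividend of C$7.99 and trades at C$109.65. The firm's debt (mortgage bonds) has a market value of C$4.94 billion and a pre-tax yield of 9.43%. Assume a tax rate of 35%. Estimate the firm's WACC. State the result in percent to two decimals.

Cost of preferred: Rp = 7.99 / 109.65 = 7.2868%.
Total capital V = 27.73 + 6.49 + 4.94 = 39.16.
Equity: weight = 27.73/39.16 = 0.7081; cost = 11.75%.
Preferred: weight = 6.49/39.16 = 0.1657; cost = 7.2868%.
Mortgage bonds: weight = 4.94/39.16 = 0.1261; after-tax cost = 9.43% × (1 − 35%) = 6.1295%.
WACC = 0.7081 × 11.7500% + 0.1657 × 7.2868% + 0.1261 × 6.1295% = 10.3013%.

10.30%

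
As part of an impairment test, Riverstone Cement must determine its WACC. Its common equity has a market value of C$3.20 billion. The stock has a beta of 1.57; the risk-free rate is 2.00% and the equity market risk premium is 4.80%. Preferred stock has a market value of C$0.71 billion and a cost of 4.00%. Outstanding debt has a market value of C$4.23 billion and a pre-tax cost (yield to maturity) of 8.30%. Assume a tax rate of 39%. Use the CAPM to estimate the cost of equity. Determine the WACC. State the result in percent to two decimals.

6.73%

Cost of equity via CAPM: Re = 2.0% + 1.57 × 4.8% = 9.5360%.
Total capital V = 3.2 + 0.71 + 4.23 = 8.14.
Equity: weight = 3.2/8.14 = 0.3931; cost = 9.536%.
Preferred: weight = 0.71/8.14 = 0.0872; cost = 4%.
Debt: weight = 4.23/8.14 = 0.5197; after-tax cost = 8.3% × (1 − 39%) = 5.0630%.
WACC = 0.3931 × 9.5360% + 0.0872 × 4.0000% + 0.5197 × 5.0630% = 6.7287%.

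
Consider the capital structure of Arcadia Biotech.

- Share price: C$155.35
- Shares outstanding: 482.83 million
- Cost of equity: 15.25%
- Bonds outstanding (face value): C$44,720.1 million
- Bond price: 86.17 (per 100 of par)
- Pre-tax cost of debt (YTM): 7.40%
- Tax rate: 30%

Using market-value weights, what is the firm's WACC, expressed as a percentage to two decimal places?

11.83%

Market value of equity E = 155.35 × 482.83m = 75007.6405m. Market value of debt D = 44720.1m × 86.17/100 = 38535.31017m.
Total capital V = 75007.6405 + 38535.31017 = 113542.95067.
Equity: weight = 75007.6405/113542.95067 = 0.6606; cost = 15.25%.
Bonds outstanding: weight = 38535.31017/113542.95067 = 0.3394; after-tax cost = 7.4% × (1 − 30%) = 5.1800%.
WACC = 0.6606 × 15.2500% + 0.3394 × 5.1800% = 11.8323%.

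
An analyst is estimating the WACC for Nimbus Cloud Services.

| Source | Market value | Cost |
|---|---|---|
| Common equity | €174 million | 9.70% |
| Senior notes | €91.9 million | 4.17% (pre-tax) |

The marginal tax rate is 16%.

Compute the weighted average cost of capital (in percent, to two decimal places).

7.56%

Total capital V = 174 + 91.9 = 265.9.
Equity: weight = 174/265.9 = 0.6544; cost = 9.7%.
Senior notes: weight = 91.9/265.9 = 0.3456; after-tax cost = 4.17% × (1 − 16%) = 3.5028%.
WACC = 0.6544 × 9.7000% + 0.3456 × 3.5028% = 7.5581%.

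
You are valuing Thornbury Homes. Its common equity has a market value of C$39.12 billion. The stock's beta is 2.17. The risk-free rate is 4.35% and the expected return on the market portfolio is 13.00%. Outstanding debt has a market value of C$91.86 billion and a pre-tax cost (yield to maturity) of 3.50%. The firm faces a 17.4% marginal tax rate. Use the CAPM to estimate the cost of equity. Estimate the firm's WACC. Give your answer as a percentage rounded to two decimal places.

Market risk premium = 13.0% − 4.35% = 8.65%.
Cost of equity via CAPM: Re = 4.35% + 2.17 × 8.65% = 23.1205%.
Total capital V = 39.12 + 91.86 = 130.98.
Equity: weight = 39.12/130.98 = 0.2987; cost = 23.1205%.
Debt: weight = 91.86/130.98 = 0.7013; after-tax cost = 3.5% × (1 − 17.4%) = 2.8910%.
WACC = 0.2987 × 23.1205% + 0.7013 × 2.8910% = 8.9330%.

8.93%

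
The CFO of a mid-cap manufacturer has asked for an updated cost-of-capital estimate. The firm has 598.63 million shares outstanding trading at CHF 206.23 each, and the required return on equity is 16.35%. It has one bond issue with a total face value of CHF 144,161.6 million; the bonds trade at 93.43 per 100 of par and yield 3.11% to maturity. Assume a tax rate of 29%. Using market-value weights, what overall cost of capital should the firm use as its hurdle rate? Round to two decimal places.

8.97%

Market value of equity E = 206.23 × 598.63m = 123455.4649m. Market value of debt D = 144161.6m × 93.43/100 = 134690.18288m.
Total capital V = 123455.4649 + 134690.18288 = 258145.64778.
Equity: weight = 123455.4649/258145.64778 = 0.4782; cost = 16.35%.
Bonds outstanding: weight = 134690.18288/258145.64778 = 0.5218; after-tax cost = 3.11% × (1 − 29%) = 2.2081%.
WACC = 0.4782 × 16.3500% + 0.5218 × 2.2081% = 8.9713%.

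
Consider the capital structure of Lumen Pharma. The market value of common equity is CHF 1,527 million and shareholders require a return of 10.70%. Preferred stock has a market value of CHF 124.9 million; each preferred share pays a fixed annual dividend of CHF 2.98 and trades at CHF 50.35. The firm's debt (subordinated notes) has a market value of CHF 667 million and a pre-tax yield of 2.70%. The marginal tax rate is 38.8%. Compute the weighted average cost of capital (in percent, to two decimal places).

Cost of preferred: Rp = 2.98 / 50.35 = 5.9186%.
Total capital V = 1527 + 124.9 + 667 = 2318.9.
Equity: weight = 1527/2318.9 = 0.6585; cost = 10.7%.
Preferred: weight = 124.9/2318.9 = 0.0539; cost = 5.9186%.
Subordinated notes: weight = 667/2318.9 = 0.2876; after-tax cost = 2.7% × (1 − 38.8%) = 1.6524%.
WACC = 0.6585 × 10.7000% + 0.0539 × 5.9186% + 0.2876 × 1.6524% = 7.8400%.

7.84%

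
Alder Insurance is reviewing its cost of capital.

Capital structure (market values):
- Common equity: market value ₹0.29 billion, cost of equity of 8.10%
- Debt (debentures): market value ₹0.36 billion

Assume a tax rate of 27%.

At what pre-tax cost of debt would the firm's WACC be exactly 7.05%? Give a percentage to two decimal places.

Total capital V = 0.29 + 0.36 = 0.65.
Equity weight = 0.29/0.65 = 0.4462.
Debentures weight = 0.36/0.65 = 0.5538.
Equity contribution = 0.4462 × 8.1% = 3.6138%.
Remaining for debt = 7.05% − 3.6138% = 3.4362%.
Rd × (1 − 27%) × 0.5538 = 3.4362%  ⇒  Rd = 8.4989%.

8.50%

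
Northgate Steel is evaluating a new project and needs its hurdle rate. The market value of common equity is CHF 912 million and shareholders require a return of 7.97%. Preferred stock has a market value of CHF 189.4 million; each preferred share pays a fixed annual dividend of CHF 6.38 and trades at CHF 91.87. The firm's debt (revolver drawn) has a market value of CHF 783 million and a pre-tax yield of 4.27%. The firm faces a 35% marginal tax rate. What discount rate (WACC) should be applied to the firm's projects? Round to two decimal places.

Cost of preferred: Rp = 6.38 / 91.87 = 6.9446%.
Total capital V = 912 + 189.4 + 783 = 1884.4.
Equity: weight = 912/1884.4 = 0.4840; cost = 7.97%.
Preferred: weight = 189.4/1884.4 = 0.1005; cost = 6.9446%.
Revolver drawn: weight = 783/1884.4 = 0.4155; after-tax cost = 4.27% × (1 − 35%) = 2.7755%.
WACC = 0.4840 × 7.9700% + 0.1005 × 6.9446% + 0.4155 × 2.7755% = 5.7085%.

5.71%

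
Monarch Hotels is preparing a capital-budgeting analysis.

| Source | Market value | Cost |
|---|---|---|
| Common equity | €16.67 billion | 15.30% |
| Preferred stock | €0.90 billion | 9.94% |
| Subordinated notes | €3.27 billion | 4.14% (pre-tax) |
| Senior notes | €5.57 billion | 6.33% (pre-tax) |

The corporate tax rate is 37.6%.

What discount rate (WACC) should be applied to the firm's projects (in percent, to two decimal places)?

11.15%

Total capital V = 16.67 + 0.9 + 3.27 + 5.57 = 26.41.
Equity: weight = 16.67/26.41 = 0.6312; cost = 15.3%.
Preferred: weight = 0.9/26.41 = 0.0341; cost = 9.94%.
Subordinated notes: weight = 3.27/26.41 = 0.1238; after-tax cost = 4.14% × (1 − 37.6%) = 2.5834%.
Senior notes: weight = 5.57/26.41 = 0.2109; after-tax cost = 6.33% × (1 − 37.6%) = 3.9499%.
WACC = 0.6312 × 15.3000% + 0.0341 × 9.9400% + 0.1238 × 2.5834% + 0.2109 × 3.9499% = 11.1490%.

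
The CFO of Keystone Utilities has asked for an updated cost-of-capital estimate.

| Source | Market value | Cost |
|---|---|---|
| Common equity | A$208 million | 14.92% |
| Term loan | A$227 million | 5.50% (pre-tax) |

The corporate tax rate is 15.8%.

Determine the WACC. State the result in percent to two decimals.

Total capital V = 208 + 227 = 435.
Equity: weight = 208/435 = 0.4782; cost = 14.92%.
Term loan: weight = 227/435 = 0.5218; after-tax cost = 5.5% × (1 − 15.8%) = 4.6310%.
WACC = 0.4782 × 14.9200% + 0.5218 × 4.6310% = 9.5508%.

9.55%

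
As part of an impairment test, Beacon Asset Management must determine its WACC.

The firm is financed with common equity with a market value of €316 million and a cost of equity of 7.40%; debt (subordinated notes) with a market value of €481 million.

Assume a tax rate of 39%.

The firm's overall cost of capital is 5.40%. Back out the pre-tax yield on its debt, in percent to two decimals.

Total capital V = 316 + 481 = 797.
Equity weight = 316/797 = 0.3965.
Subordinated notes weight = 481/797 = 0.6035.
Equity contribution = 0.3965 × 7.4% = 2.9340%.
Remaining for debt = 5.4% − 2.9340% = 2.4660%.
Rd × (1 − 39%) × 0.6035 = 2.4660%  ⇒  Rd = 6.6985%.

6.70%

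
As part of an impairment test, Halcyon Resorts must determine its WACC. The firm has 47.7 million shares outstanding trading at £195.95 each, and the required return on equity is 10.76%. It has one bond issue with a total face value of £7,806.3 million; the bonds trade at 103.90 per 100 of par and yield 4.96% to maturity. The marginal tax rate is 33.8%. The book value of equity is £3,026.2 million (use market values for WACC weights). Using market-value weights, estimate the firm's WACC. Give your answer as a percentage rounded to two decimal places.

7.29%

Market value of equity E = 195.95 × 47.7m = 9346.815m. Market value of debt D = 7806.3m × 103.9/100 = 8110.7457m.
Total capital V = 9346.815 + 8110.7457 = 17457.5607.
Equity: weight = 9346.815/17457.5607 = 0.5354; cost = 10.76%.
Bonds outstanding: weight = 8110.7457/17457.5607 = 0.4646; after-tax cost = 4.96% × (1 − 33.8%) = 3.2835%.
WACC = 0.5354 × 10.7600% + 0.4646 × 3.2835% = 7.2864%.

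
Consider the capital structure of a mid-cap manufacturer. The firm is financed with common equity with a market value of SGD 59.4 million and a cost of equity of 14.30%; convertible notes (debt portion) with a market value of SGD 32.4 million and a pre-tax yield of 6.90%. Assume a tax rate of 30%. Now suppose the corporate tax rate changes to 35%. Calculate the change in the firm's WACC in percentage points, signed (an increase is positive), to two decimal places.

-0.12 pp

Current WACC:
Total capital V = 59.4 + 32.4 = 91.8.
Equity: weight = 59.4/91.8 = 0.6471; cost = 14.3%.
Convertible notes (debt portion): weight = 32.4/91.8 = 0.3529; after-tax cost = 6.9% × (1 − 30%) = 4.8300%.
WACC = 0.6471 × 14.3000% + 0.3529 × 4.8300% = 10.9576%.
After the change:
Total capital V = 59.4 + 32.4 = 91.8.
Equity: weight = 59.4/91.8 = 0.6471; cost = 14.3%.
Convertible notes (debt portion): weight = 32.4/91.8 = 0.3529; after-tax cost = 6.9% × (1 − 35%) = 4.4850%.
WACC = 0.6471 × 14.3000% + 0.3529 × 4.4850% = 10.8359%.
Change in WACC = 10.8359% − 10.9576% = -0.1218 pp.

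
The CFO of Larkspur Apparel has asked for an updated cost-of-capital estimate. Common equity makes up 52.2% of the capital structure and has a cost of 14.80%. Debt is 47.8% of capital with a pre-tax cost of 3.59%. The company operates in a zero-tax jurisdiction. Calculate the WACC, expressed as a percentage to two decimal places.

9.44%

After-tax cost of debt = 3.59% × (1 − 0%) = 3.5900%.
WACC = 0.522 × 14.8000% + 0.478 × 3.5900% = 9.4416%.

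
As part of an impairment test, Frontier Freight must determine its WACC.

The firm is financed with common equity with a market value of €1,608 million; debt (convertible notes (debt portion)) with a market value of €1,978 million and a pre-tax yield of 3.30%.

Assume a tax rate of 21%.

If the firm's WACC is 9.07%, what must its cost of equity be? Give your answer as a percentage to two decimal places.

Total capital V = 1608 + 1978 = 3586.
Equity weight = 1608/3586 = 0.4484.
Convertible notes (debt portion) weight = 1978/3586 = 0.5516.
Debt contribution = 0.5516 × 3.3% × (1 − 21%) = 1.4380%.
Required equity contribution = 9.07% − 1.4380% = 7.6320%.
Re = 7.6320% / 0.4484 = 17.0201%.

17.02%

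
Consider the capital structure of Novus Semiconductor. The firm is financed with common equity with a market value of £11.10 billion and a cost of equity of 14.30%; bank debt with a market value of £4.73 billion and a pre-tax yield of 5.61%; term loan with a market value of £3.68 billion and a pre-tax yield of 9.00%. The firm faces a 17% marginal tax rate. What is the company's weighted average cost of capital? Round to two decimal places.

Total capital V = 11.1 + 4.73 + 3.68 = 19.51.
Equity: weight = 11.1/19.51 = 0.5689; cost = 14.3%.
Bank debt: weight = 4.73/19.51 = 0.2424; after-tax cost = 5.61% × (1 − 17%) = 4.6563%.
Term loan: weight = 3.68/19.51 = 0.1886; after-tax cost = 9% × (1 − 17%) = 7.4700%.
WACC = 0.5689 × 14.3000% + 0.2424 × 4.6563% + 0.1886 × 7.4700% = 10.6737%.

10.67%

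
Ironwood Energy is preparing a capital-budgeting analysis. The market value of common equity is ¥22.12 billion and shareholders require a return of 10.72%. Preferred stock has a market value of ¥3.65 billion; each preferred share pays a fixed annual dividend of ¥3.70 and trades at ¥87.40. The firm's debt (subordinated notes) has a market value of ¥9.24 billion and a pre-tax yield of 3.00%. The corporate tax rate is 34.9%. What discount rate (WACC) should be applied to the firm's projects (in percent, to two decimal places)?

Cost of preferred: Rp = 3.7 / 87.4 = 4.2334%.
Total capital V = 22.12 + 3.65 + 9.24 = 35.01.
Equity: weight = 22.12/35.01 = 0.6318; cost = 10.72%.
Preferred: weight = 3.65/35.01 = 0.1043; cost = 4.2334%.
Subordinated notes: weight = 9.24/35.01 = 0.2639; after-tax cost = 3% × (1 − 34.9%) = 1.9530%.
WACC = 0.6318 × 10.7200% + 0.1043 × 4.2334% + 0.2639 × 1.9530% = 7.7299%.

7.73%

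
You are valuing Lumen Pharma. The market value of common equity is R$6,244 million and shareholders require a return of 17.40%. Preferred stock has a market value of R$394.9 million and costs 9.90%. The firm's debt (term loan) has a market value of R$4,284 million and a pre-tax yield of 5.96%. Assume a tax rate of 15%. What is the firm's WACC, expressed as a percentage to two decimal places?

12.29%

Total capital V = 6244 + 394.9 + 4284 = 10922.9.
Equity: weight = 6244/10922.9 = 0.5716; cost = 17.4%.
Preferred: weight = 394.9/10922.9 = 0.0362; cost = 9.9%.
Term loan: weight = 4284/10922.9 = 0.3922; after-tax cost = 5.96% × (1 − 15%) = 5.0660%.
WACC = 0.5716 × 17.4000% + 0.0362 × 9.9000% + 0.3922 × 5.0660% = 12.2914%.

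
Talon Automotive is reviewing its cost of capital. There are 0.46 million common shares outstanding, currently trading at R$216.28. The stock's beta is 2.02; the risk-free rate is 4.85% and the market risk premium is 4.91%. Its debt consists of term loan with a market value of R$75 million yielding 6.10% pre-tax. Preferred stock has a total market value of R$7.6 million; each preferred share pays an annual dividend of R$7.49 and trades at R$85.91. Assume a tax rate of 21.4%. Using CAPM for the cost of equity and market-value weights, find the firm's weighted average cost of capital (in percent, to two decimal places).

10.41%

Cost of equity via CAPM: Re = 4.85% + 2.02 × 4.91% = 14.7682%.
Cost of preferred: Rp = 7.49 / 85.91 = 8.7184%.
Market value of equity E = 216.28 × 0.46m = 99.4888m.
Total capital V = 99.4888 + 7.6 + 75 = 182.0888.
Equity: weight = 99.4888/182.0888 = 0.5464; cost = 14.7682%.
Preferred: weight = 7.6/182.0888 = 0.0417; cost = 8.7184%.
Term loan: weight = 75/182.0888 = 0.4119; after-tax cost = 6.1% × (1 − 21.4%) = 4.7946%.
WACC = 0.5464 × 14.7682% + 0.0417 × 8.7184% + 0.4119 × 4.7946% = 10.4077%.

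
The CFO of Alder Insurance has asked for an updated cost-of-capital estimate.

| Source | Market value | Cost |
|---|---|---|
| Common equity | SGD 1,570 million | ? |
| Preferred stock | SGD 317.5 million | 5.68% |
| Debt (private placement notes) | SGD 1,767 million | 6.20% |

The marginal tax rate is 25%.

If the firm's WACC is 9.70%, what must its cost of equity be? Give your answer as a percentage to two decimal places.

16.20%

Total capital V = 1570 + 317.5 + 1767 = 3654.5.
Equity weight = 1570/3654.5 = 0.4296.
Preferred weight = 317.5/3654.5 = 0.0869.
Private placement notes weight = 1767/3654.5 = 0.4835.
Debt contribution = 0.4835 × 6.2% × (1 − 25%) = 2.2483%.
Preferred contribution = 0.0869 × 5.68% = 0.4935%.
Required equity contribution = 9.7% − 2.7418% = 6.9582%.
Re = 6.9582% / 0.4296 = 16.1966%.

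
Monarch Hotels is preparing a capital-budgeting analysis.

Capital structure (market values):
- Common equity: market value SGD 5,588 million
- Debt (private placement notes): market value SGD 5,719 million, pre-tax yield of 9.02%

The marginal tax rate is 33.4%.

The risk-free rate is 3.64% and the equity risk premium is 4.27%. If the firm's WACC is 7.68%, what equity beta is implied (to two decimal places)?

1.35

Total capital V = 5588 + 5719 = 11307.
Equity weight = 5588/11307 = 0.4942.
Private placement notes weight = 5719/11307 = 0.5058.
Debt contribution = 0.5058 × 9.02% × (1 − 33.4%) = 3.0385%.
Required equity contribution = 7.68% − 3.0385% = 4.6415%  ⇒  Re = 9.3919%.
CAPM: 9.3919% = 3.64% + β × 4.27%  ⇒  β = 1.3470.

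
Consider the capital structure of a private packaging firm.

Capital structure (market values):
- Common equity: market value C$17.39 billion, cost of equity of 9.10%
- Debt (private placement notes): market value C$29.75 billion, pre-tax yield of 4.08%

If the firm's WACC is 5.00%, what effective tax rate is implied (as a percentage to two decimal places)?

36.19%

Total capital V = 17.39 + 29.75 = 47.14.
Equity weight = 17.39/47.14 = 0.3689.
Private placement notes weight = 29.75/47.14 = 0.6311.
Equity contribution = 0.3689 × 9.1% = 3.3570%.
Debt contribution must be 5.0% − 3.3570% = 1.6430%.
0.6311 × 4.08% × (1 − T) = 1.6430%  ⇒  (1 − T) = 0.6381.
T = 36.1913%.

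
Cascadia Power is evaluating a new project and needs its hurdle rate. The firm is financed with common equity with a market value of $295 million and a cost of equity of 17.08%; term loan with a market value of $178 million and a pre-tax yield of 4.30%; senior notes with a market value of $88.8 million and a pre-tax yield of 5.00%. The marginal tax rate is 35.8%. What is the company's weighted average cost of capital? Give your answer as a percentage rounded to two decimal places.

10.35%

Total capital V = 295 + 178 + 88.8 = 561.8.
Equity: weight = 295/561.8 = 0.5251; cost = 17.08%.
Term loan: weight = 178/561.8 = 0.3168; after-tax cost = 4.3% × (1 − 35.8%) = 2.7606%.
Senior notes: weight = 88.8/561.8 = 0.1581; after-tax cost = 5% × (1 − 35.8%) = 3.2100%.
WACC = 0.5251 × 17.0800% + 0.3168 × 2.7606% + 0.1581 × 3.2100% = 10.3507%.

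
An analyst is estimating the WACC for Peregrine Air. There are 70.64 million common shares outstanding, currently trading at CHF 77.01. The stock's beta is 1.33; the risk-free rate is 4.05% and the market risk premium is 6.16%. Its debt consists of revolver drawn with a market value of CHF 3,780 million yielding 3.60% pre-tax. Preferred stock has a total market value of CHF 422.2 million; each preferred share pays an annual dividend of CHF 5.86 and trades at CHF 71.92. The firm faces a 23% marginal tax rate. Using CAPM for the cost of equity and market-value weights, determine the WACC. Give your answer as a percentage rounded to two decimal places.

8.35%

Cost of equity via CAPM: Re = 4.05% + 1.33 × 6.16% = 12.2428%.
Cost of preferred: Rp = 5.86 / 71.92 = 8.1479%.
Market value of equity E = 77.01 × 70.64m = 5439.9864m.
Total capital V = 5439.9864 + 422.2 + 3780 = 9642.1864.
Equity: weight = 5439.9864/9642.1864 = 0.5642; cost = 12.2428%.
Preferred: weight = 422.2/9642.1864 = 0.0438; cost = 8.1479%.
Revolver drawn: weight = 3780/9642.1864 = 0.3920; after-tax cost = 3.6% × (1 − 23%) = 2.7720%.
WACC = 0.5642 × 12.2428% + 0.0438 × 8.1479% + 0.3920 × 2.7720% = 8.3507%.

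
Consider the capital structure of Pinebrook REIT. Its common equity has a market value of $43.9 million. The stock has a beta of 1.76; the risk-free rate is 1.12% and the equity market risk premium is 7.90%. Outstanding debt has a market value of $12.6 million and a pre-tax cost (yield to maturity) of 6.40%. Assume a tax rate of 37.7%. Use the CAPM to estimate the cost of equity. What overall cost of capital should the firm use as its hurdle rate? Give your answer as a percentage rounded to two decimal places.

Cost of equity via CAPM: Re = 1.12% + 1.76 × 7.9% = 15.0240%.
Total capital V = 43.9 + 12.6 = 56.5.
Equity: weight = 43.9/56.5 = 0.7770; cost = 15.024%.
Debt: weight = 12.6/56.5 = 0.2230; after-tax cost = 6.4% × (1 − 37.7%) = 3.9872%.
WACC = 0.7770 × 15.0240% + 0.2230 × 3.9872% = 12.5627%.

12.56%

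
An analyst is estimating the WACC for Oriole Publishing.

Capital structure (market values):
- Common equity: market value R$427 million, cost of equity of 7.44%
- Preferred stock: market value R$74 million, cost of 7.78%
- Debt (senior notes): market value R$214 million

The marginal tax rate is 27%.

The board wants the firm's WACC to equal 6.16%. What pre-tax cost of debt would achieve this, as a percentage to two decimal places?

4.17%

Total capital V = 427 + 74 + 214 = 715.
Equity weight = 427/715 = 0.5972.
Preferred weight = 74/715 = 0.1035.
Senior notes weight = 214/715 = 0.2993.
Equity contribution = 0.5972 × 7.44% = 4.4432%.
Preferred contribution = 0.1035 × 7.78% = 0.8052%.
Remaining for debt = 6.16% − 5.2484% = 0.9116%.
Rd × (1 − 27%) × 0.2993 = 0.9116%  ⇒  Rd = 4.1723%.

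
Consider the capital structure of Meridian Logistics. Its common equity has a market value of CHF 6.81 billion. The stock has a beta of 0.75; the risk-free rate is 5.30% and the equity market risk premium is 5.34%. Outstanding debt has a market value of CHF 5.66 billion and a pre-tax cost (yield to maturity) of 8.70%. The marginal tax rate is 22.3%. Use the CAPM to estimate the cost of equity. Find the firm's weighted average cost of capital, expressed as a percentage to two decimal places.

8.15%

Cost of equity via CAPM: Re = 5.3% + 0.75 × 5.34% = 9.3050%.
Total capital V = 6.81 + 5.66 = 12.47.
Equity: weight = 6.81/12.47 = 0.5461; cost = 9.305%.
Debt: weight = 5.66/12.47 = 0.4539; after-tax cost = 8.7% × (1 − 22.3%) = 6.7599%.
WACC = 0.5461 × 9.3050% + 0.4539 × 6.7599% = 8.1498%.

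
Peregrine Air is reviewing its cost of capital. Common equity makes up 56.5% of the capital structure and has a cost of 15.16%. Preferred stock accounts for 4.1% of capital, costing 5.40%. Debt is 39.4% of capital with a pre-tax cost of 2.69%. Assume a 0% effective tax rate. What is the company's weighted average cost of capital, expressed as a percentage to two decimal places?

After-tax cost of debt = 2.69% × (1 − 0%) = 2.6900%.
WACC = 0.565 × 15.1600% + 0.041 × 5.4000% + 0.394 × 2.6900% = 9.8467%.

9.85%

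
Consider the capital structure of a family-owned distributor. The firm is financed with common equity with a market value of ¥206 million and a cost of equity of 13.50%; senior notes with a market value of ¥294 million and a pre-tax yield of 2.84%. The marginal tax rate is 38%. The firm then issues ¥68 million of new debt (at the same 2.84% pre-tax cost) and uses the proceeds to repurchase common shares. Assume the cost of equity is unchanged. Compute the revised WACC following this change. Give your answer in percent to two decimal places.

5.00%

After the change:
Total capital V = 138 + 362 = 500.
Equity: weight = 138/500 = 0.2760; cost = 13.5%.
Senior notes: weight = 362/500 = 0.7240; after-tax cost = 2.84% × (1 − 38%) = 1.7608%.
WACC = 0.2760 × 13.5000% + 0.7240 × 1.7608% = 5.0008%.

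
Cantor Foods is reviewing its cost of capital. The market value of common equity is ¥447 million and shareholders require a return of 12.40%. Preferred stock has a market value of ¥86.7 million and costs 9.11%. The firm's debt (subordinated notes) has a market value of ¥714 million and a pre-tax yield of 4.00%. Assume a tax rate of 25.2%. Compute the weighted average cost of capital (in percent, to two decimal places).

Total capital V = 447 + 86.7 + 714 = 1247.7.
Equity: weight = 447/1247.7 = 0.3583; cost = 12.4%.
Preferred: weight = 86.7/1247.7 = 0.0695; cost = 9.11%.
Subordinated notes: weight = 714/1247.7 = 0.5723; after-tax cost = 4% × (1 − 25.2%) = 2.9920%.
WACC = 0.3583 × 12.4000% + 0.0695 × 9.1100% + 0.5723 × 2.9920% = 6.7876%.

6.79%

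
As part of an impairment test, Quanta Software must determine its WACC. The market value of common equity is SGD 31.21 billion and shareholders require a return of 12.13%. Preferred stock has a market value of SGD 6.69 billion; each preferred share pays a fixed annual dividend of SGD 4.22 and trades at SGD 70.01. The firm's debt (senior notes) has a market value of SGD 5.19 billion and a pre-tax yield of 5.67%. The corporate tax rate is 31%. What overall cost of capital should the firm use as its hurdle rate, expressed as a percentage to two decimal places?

Cost of preferred: Rp = 4.22 / 70.01 = 6.0277%.
Total capital V = 31.21 + 6.69 + 5.19 = 43.09.
Equity: weight = 31.21/43.09 = 0.7243; cost = 12.13%.
Preferred: weight = 6.69/43.09 = 0.1553; cost = 6.0277%.
Senior notes: weight = 5.19/43.09 = 0.1204; after-tax cost = 5.67% × (1 − 31%) = 3.9123%.
WACC = 0.7243 × 12.1300% + 0.1553 × 6.0277% + 0.1204 × 3.9123% = 10.1928%.

10.19%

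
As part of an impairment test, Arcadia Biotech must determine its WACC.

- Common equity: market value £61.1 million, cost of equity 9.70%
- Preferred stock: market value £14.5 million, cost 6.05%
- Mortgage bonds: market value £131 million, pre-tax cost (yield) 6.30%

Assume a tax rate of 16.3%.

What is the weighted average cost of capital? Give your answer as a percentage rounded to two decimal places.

6.64%

Total capital V = 61.1 + 14.5 + 131 = 206.6.
Equity: weight = 61.1/206.6 = 0.2957; cost = 9.7%.
Preferred: weight = 14.5/206.6 = 0.0702; cost = 6.05%.
Mortgage bonds: weight = 131/206.6 = 0.6341; after-tax cost = 6.3% × (1 − 16.3%) = 5.2731%.
WACC = 0.2957 × 9.7000% + 0.0702 × 6.0500% + 0.6341 × 5.2731% = 6.6368%.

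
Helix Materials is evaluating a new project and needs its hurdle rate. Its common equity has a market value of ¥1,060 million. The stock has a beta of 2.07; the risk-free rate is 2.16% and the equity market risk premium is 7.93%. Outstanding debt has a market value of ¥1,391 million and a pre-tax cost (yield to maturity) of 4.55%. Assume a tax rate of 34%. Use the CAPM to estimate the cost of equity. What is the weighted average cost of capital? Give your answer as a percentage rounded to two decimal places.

9.74%

Cost of equity via CAPM: Re = 2.16% + 2.07 × 7.93% = 18.5751%.
Total capital V = 1060 + 1391 = 2451.
Equity: weight = 1060/2451 = 0.4325; cost = 18.5751%.
Debt: weight = 1391/2451 = 0.5675; after-tax cost = 4.55% × (1 − 34%) = 3.0030%.
WACC = 0.4325 × 18.5751% + 0.5675 × 3.0030% = 9.7376%.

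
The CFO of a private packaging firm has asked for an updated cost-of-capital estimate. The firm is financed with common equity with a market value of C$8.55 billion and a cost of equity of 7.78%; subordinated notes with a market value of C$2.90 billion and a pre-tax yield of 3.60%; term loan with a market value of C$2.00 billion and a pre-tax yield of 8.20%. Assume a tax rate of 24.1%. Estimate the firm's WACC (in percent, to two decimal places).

6.46%

Total capital V = 8.55 + 2.9 + 2 = 13.45.
Equity: weight = 8.55/13.45 = 0.6357; cost = 7.78%.
Subordinated notes: weight = 2.9/13.45 = 0.2156; after-tax cost = 3.6% × (1 − 24.1%) = 2.7324%.
Term loan: weight = 2/13.45 = 0.1487; after-tax cost = 8.2% × (1 − 24.1%) = 6.2238%.
WACC = 0.6357 × 7.7800% + 0.2156 × 2.7324% + 0.1487 × 6.2238% = 6.4603%.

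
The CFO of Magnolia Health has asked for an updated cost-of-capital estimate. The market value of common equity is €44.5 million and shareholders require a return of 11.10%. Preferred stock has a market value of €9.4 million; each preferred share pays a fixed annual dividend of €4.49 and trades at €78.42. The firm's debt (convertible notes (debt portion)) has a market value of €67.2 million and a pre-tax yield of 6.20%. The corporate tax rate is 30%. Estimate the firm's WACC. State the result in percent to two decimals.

Cost of preferred: Rp = 4.49 / 78.42 = 5.7256%.
Total capital V = 44.5 + 9.4 + 67.2 = 121.1.
Equity: weight = 44.5/121.1 = 0.3675; cost = 11.1%.
Preferred: weight = 9.4/121.1 = 0.0776; cost = 5.7256%.
Convertible notes (debt portion): weight = 67.2/121.1 = 0.5549; after-tax cost = 6.2% × (1 − 30%) = 4.3400%.
WACC = 0.3675 × 11.1000% + 0.0776 × 5.7256% + 0.5549 × 4.3400% = 6.9316%.

6.93%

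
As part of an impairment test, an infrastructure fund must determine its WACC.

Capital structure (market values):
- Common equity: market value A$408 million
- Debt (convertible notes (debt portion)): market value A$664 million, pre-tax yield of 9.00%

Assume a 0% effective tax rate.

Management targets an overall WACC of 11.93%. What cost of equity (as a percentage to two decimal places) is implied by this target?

Total capital V = 408 + 664 = 1072.
Equity weight = 408/1072 = 0.3806.
Convertible notes (debt portion) weight = 664/1072 = 0.6194.
Debt contribution = 0.6194 × 9% × (1 − 0%) = 5.5746%.
Required equity contribution = 11.93% − 5.5746% = 6.3554%.
Re = 6.3554% / 0.3806 = 16.6984%.

16.70%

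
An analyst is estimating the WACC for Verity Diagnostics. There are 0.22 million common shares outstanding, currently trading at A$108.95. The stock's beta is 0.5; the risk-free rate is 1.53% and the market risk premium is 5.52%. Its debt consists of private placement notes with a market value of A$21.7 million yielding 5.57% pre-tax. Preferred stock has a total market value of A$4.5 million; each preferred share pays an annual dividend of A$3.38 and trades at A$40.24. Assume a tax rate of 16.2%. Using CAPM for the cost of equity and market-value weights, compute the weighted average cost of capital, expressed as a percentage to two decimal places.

4.82%

Cost of equity via CAPM: Re = 1.53% + 0.5 × 5.52% = 4.2900%.
Cost of preferred: Rp = 3.38 / 40.24 = 8.3996%.
Market value of equity E = 108.95 × 0.22m = 23.969m.
Total capital V = 23.969 + 4.5 + 21.7 = 50.169.
Equity: weight = 23.969/50.169 = 0.4778; cost = 4.29%.
Preferred: weight = 4.5/50.169 = 0.0897; cost = 8.3996%.
Private placement notes: weight = 21.7/50.169 = 0.4325; after-tax cost = 5.57% × (1 − 16.2%) = 4.6677%.
WACC = 0.4778 × 4.2900% + 0.0897 × 8.3996% + 0.4325 × 4.6677% = 4.8220%.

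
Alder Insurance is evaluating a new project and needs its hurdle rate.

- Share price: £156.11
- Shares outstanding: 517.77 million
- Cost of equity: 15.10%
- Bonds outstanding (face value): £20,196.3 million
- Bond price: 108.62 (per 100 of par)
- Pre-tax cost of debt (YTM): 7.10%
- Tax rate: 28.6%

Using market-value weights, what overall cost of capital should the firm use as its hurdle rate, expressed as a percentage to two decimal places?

Market value of equity E = 156.11 × 517.77m = 80829.0747m. Market value of debt D = 20196.3m × 108.62/100 = 21937.22106m.
Total capital V = 80829.0747 + 21937.22106 = 102766.29576.
Equity: weight = 80829.0747/102766.29576 = 0.7865; cost = 15.1%.
Bonds outstanding: weight = 21937.22106/102766.29576 = 0.2135; after-tax cost = 7.1% × (1 − 28.6%) = 5.0694%.
WACC = 0.7865 × 15.1000% + 0.2135 × 5.0694% = 12.9588%.

12.96%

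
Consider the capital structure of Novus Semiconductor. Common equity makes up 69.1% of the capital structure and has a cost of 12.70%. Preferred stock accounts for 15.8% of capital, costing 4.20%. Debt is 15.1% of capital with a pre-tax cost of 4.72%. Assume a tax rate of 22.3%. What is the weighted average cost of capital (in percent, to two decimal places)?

After-tax cost of debt = 4.72% × (1 − 22.3%) = 3.6674%.
WACC = 0.691 × 12.7000% + 0.158 × 4.2000% + 0.151 × 3.6674% = 9.9931%.

9.99%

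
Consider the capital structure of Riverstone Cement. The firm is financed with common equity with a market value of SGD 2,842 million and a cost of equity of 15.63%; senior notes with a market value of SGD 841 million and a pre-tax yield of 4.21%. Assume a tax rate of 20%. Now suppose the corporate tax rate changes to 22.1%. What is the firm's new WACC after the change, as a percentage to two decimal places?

12.81%

After the change:
Total capital V = 2842 + 841 = 3683.
Equity: weight = 2842/3683 = 0.7717; cost = 15.63%.
Senior notes: weight = 841/3683 = 0.2283; after-tax cost = 4.21% × (1 − 22.1%) = 3.2796%.
WACC = 0.7717 × 15.6300% + 0.2283 × 3.2796% = 12.8098%.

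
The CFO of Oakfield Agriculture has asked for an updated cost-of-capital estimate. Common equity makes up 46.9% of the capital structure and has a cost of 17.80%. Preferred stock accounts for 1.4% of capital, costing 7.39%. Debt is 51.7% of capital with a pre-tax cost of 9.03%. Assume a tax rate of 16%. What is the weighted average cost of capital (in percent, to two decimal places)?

12.37%

After-tax cost of debt = 9.03% × (1 − 16%) = 7.5852%.
WACC = 0.469 × 17.8000% + 0.014 × 7.3900% + 0.517 × 7.5852% = 12.3732%.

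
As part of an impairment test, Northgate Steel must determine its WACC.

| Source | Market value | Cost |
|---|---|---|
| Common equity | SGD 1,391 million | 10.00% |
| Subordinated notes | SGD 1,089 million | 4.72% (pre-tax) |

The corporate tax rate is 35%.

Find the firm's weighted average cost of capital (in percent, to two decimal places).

Total capital V = 1391 + 1089 = 2480.
Equity: weight = 1391/2480 = 0.5609; cost = 10%.
Subordinated notes: weight = 1089/2480 = 0.4391; after-tax cost = 4.72% × (1 − 35%) = 3.0680%.
WACC = 0.5609 × 10.0000% + 0.4391 × 3.0680% = 6.9561%.

6.96%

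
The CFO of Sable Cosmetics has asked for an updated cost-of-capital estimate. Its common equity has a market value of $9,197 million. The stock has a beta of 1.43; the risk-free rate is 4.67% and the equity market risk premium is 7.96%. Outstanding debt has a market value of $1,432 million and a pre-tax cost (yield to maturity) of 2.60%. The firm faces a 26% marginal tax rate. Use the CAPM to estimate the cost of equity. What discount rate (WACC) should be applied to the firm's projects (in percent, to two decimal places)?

14.15%

Cost of equity via CAPM: Re = 4.67% + 1.43 × 7.96% = 16.0528%.
Total capital V = 9197 + 1432 = 10629.
Equity: weight = 9197/10629 = 0.8653; cost = 16.0528%.
Debt: weight = 1432/10629 = 0.1347; after-tax cost = 2.6% × (1 − 26%) = 1.9240%.
WACC = 0.8653 × 16.0528% + 0.1347 × 1.9240% = 14.1493%.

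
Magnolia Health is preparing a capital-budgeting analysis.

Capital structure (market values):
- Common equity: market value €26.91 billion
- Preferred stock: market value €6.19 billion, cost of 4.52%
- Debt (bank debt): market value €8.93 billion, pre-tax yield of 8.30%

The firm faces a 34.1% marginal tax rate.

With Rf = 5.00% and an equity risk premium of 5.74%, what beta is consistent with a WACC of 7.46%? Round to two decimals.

0.66

Total capital V = 26.91 + 6.19 + 8.93 = 42.03.
Equity weight = 26.91/42.03 = 0.6403.
Preferred weight = 6.19/42.03 = 0.1473.
Bank debt weight = 8.93/42.03 = 0.2125.
Debt contribution = 0.2125 × 8.3% × (1 − 34.1%) = 1.1621%.
Preferred contribution = 0.1473 × 4.52% = 0.6657%.
Required equity contribution = 7.46% − 1.8278% = 5.6322%  ⇒  Re = 8.7968%.
CAPM: 8.7968% = 5.0% + β × 5.74%  ⇒  β = 0.6615.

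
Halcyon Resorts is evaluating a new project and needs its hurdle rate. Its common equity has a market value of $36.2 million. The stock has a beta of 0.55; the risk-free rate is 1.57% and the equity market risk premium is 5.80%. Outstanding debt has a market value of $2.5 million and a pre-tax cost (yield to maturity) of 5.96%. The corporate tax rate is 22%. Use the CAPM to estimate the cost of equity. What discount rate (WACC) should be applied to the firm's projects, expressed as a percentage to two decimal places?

4.75%

Cost of equity via CAPM: Re = 1.57% + 0.55 × 5.8% = 4.7600%.
Total capital V = 36.2 + 2.5 = 38.7.
Equity: weight = 36.2/38.7 = 0.9354; cost = 4.76%.
Debt: weight = 2.5/38.7 = 0.0646; after-tax cost = 5.96% × (1 − 22%) = 4.6488%.
WACC = 0.9354 × 4.7600% + 0.0646 × 4.6488% = 4.7528%.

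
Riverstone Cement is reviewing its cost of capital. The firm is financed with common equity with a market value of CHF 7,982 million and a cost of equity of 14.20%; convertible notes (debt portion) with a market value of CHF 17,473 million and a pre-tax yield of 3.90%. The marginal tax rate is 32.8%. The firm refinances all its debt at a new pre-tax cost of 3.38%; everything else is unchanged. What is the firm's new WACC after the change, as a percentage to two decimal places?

After the change:
Total capital V = 7982 + 17473 = 25455.
Equity: weight = 7982/25455 = 0.3136; cost = 14.2%.
Convertible notes (debt portion): weight = 17473/25455 = 0.6864; after-tax cost = 3.38% × (1 − 32.8%) = 2.2714%.
WACC = 0.3136 × 14.2000% + 0.6864 × 2.2714% = 6.0119%.

6.01%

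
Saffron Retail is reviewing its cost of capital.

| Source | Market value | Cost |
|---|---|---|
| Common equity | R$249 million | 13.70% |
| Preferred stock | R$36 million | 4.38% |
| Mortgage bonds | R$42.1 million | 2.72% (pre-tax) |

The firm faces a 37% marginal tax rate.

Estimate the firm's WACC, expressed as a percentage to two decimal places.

11.13%

Total capital V = 249 + 36 + 42.1 = 327.1.
Equity: weight = 249/327.1 = 0.7612; cost = 13.7%.
Preferred: weight = 36/327.1 = 0.1101; cost = 4.38%.
Mortgage bonds: weight = 42.1/327.1 = 0.1287; after-tax cost = 2.72% × (1 − 37%) = 1.7136%.
WACC = 0.7612 × 13.7000% + 0.1101 × 4.3800% + 0.1287 × 1.7136% = 11.1315%.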